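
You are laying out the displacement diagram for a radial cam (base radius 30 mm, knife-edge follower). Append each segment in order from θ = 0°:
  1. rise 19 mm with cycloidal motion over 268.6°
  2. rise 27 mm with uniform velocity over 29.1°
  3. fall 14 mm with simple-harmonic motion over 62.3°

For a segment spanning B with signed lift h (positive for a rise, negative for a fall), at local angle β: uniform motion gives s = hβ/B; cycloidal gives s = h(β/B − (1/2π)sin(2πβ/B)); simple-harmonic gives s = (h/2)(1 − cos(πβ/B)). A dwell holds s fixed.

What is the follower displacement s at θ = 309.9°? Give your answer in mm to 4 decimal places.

seg 1 [0°–268.6°] cycloidal, h=19: full span → s += 19 → s = 19.0000
seg 2 [268.6°–297.7°] uniform, h=27: full span → s += 27 → s = 46.0000
seg 3 [297.7°–360°] simple-harmonic, h=-14: θ=309.9° here. β=12.2, B=62.3. -14/2·(1 − cos(π·0.1958)) = -1.2834 → s = 44.7166

44.7166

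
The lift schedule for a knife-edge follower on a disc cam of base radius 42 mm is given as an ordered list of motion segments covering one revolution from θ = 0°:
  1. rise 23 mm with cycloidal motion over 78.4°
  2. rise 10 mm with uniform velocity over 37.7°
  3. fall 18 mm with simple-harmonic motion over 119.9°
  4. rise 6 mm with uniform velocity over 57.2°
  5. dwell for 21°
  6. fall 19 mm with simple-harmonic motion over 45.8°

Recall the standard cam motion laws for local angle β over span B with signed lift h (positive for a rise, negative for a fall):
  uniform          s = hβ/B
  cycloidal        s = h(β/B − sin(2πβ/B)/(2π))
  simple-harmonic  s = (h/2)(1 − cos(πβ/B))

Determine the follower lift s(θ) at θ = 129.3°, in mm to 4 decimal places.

seg 1 [0°–78.4°] cycloidal, h=23: full span → s += 23 → s = 23.0000
seg 2 [78.4°–116.1°] uniform, h=10: full span → s += 10 → s = 33.0000
seg 3 [116.1°–236°] simple-harmonic, h=-18: θ=129.3° here. β=13.2, B=119.9. -18/2·(1 − cos(π·0.1101)) = -0.5330 → s = 32.4670

32.4670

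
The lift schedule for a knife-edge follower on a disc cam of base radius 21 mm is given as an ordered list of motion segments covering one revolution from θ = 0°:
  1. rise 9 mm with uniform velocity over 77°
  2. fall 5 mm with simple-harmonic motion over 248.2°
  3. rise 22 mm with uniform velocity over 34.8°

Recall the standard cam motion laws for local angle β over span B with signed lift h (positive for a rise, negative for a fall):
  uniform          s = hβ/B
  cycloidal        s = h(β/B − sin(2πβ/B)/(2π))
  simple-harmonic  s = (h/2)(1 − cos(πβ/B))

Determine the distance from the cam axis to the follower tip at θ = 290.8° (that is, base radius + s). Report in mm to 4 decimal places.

seg 1 [0°–77°] uniform, h=9: full span → s += 9 → s = 9.0000
seg 2 [77°–325.2°] simple-harmonic, h=-5: θ=290.8° here. β=213.8, B=248.2. -5/2·(1 − cos(π·0.8614)) = -4.7667 → s = 4.2333
radial distance = base radius + s = 21 + 4.2333 = 25.2333

25.2333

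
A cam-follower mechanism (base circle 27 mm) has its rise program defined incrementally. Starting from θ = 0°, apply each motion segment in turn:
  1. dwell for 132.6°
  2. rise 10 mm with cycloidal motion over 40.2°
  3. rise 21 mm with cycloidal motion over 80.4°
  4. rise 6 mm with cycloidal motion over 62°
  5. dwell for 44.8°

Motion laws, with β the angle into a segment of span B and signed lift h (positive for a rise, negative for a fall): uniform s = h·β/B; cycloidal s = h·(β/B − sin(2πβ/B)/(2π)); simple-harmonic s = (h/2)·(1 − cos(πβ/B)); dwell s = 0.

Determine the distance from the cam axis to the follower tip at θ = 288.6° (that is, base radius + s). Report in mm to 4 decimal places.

seg 1 [0°–132.6°] dwell: s stays 0.0000
seg 2 [132.6°–172.8°] cycloidal, h=10: full span → s += 10 → s = 10.0000
seg 3 [172.8°–253.2°] cycloidal, h=21: full span → s += 21 → s = 31.0000
seg 4 [253.2°–315.2°] cycloidal, h=6: θ=288.6° here. β=35.4, B=62. 6·(0.5710 − sin(2π·0.5710)/(2π)) = 3.8376 → s = 34.8376
radial distance = base radius + s = 27 + 34.8376 = 61.8376

61.8376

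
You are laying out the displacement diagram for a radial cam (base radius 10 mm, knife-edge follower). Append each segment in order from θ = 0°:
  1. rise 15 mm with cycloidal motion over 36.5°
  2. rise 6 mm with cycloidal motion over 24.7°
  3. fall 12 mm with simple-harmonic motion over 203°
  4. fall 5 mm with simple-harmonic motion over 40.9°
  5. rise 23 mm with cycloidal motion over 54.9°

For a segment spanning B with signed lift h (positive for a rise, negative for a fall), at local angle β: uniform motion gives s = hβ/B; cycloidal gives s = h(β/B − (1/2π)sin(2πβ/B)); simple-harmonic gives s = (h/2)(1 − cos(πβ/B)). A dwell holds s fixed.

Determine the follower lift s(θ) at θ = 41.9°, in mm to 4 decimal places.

seg 1 [0°–36.5°] cycloidal, h=15: full span → s += 15 → s = 15.0000
seg 2 [36.5°–61.2°] cycloidal, h=6: θ=41.9° here. β=5.4, B=24.7. 6·(0.2186 − sin(2π·0.2186)/(2π)) = 0.3753 → s = 15.3753

15.3753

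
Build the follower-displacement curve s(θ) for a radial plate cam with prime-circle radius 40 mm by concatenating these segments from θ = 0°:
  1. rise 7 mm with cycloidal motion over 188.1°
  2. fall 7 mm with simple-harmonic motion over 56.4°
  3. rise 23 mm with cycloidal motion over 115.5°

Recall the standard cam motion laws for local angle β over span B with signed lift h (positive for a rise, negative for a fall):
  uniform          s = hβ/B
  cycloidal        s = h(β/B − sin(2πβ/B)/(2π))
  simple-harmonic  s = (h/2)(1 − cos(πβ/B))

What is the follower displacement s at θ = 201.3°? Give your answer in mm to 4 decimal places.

seg 1 [0°–188.1°] cycloidal, h=7: full span → s += 7 → s = 7.0000
seg 2 [188.1°–244.5°] simple-harmonic, h=-7: θ=201.3° here. β=13.2, B=56.4. -7/2·(1 − cos(π·0.2340)) = -0.9042 → s = 6.0958

6.0958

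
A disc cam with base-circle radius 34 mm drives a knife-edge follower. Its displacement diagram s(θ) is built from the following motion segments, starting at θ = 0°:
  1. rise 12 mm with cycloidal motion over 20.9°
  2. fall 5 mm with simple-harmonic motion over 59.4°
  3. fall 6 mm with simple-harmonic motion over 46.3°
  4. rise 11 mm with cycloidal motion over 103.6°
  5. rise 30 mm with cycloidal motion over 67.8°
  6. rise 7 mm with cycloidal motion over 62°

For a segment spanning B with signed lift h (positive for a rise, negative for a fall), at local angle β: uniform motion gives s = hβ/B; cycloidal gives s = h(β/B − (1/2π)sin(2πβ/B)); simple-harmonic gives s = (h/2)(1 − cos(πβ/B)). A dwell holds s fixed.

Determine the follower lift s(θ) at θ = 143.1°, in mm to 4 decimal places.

seg 1 [0°–20.9°] cycloidal, h=12: full span → s += 12 → s = 12.0000
seg 2 [20.9°–80.3°] simple-harmonic, h=-5: full span → s += -5 → s = 7.0000
seg 3 [80.3°–126.6°] simple-harmonic, h=-6: full span → s += -6 → s = 1.0000
seg 4 [126.6°–230.2°] cycloidal, h=11: θ=143.1° here. β=16.5, B=103.6. 11·(0.1593 − sin(2π·0.1593)/(2π)) = 0.2781 → s = 1.2781

1.2781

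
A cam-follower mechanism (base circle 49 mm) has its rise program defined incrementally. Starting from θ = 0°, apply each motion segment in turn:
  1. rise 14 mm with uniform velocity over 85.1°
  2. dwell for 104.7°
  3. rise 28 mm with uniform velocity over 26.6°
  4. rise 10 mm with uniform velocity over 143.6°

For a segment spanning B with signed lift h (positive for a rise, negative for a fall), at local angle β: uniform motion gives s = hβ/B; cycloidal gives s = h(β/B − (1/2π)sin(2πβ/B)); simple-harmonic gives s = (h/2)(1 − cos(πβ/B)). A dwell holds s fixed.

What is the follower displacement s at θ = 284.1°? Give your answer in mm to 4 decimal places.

seg 1 [0°–85.1°] uniform, h=14: full span → s += 14 → s = 14.0000
seg 2 [85.1°–189.8°] dwell: s stays 14.0000
seg 3 [189.8°–216.4°] uniform, h=28: full span → s += 28 → s = 42.0000
seg 4 [216.4°–360°] uniform, h=10: θ=284.1° here. β=67.7, B=143.6. 10·67.7/143.6 = 4.7145 → s = 46.7145

46.7145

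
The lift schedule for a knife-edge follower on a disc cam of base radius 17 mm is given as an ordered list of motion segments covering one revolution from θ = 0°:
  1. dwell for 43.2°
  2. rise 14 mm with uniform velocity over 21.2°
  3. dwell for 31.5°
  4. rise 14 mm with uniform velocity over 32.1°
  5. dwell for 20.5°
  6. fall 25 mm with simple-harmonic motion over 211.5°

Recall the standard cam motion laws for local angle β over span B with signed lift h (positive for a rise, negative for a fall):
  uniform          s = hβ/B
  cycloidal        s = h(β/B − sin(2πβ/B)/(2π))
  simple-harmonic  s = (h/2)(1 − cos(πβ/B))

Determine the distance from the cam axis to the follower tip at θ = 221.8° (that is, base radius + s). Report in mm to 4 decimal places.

seg 1 [0°–43.2°] dwell: s stays 0.0000
seg 2 [43.2°–64.4°] uniform, h=14: full span → s += 14 → s = 14.0000
seg 3 [64.4°–95.9°] dwell: s stays 14.0000
seg 4 [95.9°–128°] uniform, h=14: full span → s += 14 → s = 28.0000
seg 5 [128°–148.5°] dwell: s stays 28.0000
seg 6 [148.5°–360°] simple-harmonic, h=-25: θ=221.8° here. β=73.3, B=211.5. -25/2·(1 − cos(π·0.3466)) = -6.7055 → s = 21.2945
radial distance = base radius + s = 17 + 21.2945 = 38.2945

38.2945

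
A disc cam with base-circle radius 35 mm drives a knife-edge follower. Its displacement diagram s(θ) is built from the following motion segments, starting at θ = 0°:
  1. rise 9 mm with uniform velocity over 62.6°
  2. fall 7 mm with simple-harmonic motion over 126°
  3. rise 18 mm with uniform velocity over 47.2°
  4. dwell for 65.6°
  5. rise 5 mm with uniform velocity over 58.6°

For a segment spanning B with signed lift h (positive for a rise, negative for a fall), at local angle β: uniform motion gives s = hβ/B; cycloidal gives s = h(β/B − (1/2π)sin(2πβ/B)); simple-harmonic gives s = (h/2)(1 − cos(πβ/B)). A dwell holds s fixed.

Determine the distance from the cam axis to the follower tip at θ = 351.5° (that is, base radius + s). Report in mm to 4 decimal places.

seg 1 [0°–62.6°] uniform, h=9: full span → s += 9 → s = 9.0000
seg 2 [62.6°–188.6°] simple-harmonic, h=-7: full span → s += -7 → s = 2.0000
seg 3 [188.6°–235.8°] uniform, h=18: full span → s += 18 → s = 20.0000
seg 4 [235.8°–301.4°] dwell: s stays 20.0000
seg 5 [301.4°–360°] uniform, h=5: θ=351.5° here. β=50.1, B=58.6. 5·50.1/58.6 = 4.2747 → s = 24.2747
radial distance = base radius + s = 35 + 24.2747 = 59.2747

59.2747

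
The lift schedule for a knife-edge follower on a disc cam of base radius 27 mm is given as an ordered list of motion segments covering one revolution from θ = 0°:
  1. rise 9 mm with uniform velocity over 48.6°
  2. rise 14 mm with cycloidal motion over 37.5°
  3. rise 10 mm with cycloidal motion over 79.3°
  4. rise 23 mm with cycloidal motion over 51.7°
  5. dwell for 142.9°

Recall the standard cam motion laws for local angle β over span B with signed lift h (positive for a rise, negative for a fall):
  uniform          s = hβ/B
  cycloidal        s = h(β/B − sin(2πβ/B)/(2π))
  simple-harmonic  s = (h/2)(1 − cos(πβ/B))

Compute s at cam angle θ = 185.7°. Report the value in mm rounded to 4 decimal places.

seg 1 [0°–48.6°] uniform, h=9: full span → s += 9 → s = 9.0000
seg 2 [48.6°–86.1°] cycloidal, h=14: full span → s += 14 → s = 23.0000
seg 3 [86.1°–165.4°] cycloidal, h=10: full span → s += 10 → s = 33.0000
seg 4 [165.4°–217.1°] cycloidal, h=23: θ=185.7° here. β=20.3, B=51.7. 23·(0.3926 − sin(2π·0.3926)/(2π)) = 6.7449 → s = 39.7449

39.7449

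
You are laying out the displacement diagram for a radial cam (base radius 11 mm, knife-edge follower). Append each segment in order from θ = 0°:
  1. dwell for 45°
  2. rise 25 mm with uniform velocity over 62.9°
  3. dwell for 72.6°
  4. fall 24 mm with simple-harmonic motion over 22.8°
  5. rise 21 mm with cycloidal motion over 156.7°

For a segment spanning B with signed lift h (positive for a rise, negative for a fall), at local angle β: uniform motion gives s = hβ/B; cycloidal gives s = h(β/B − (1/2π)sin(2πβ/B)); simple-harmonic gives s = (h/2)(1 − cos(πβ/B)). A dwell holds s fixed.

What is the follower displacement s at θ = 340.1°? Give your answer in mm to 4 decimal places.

seg 1 [0°–45°] dwell: s stays 0.0000
seg 2 [45°–107.9°] uniform, h=25: full span → s += 25 → s = 25.0000
seg 3 [107.9°–180.5°] dwell: s stays 25.0000
seg 4 [180.5°–203.3°] simple-harmonic, h=-24: full span → s += -24 → s = 1.0000
seg 5 [203.3°–360°] cycloidal, h=21: θ=340.1° here. β=136.8, B=156.7. 21·(0.8730 − sin(2π·0.8730)/(2π)) = 20.7259 → s = 21.7259

21.7259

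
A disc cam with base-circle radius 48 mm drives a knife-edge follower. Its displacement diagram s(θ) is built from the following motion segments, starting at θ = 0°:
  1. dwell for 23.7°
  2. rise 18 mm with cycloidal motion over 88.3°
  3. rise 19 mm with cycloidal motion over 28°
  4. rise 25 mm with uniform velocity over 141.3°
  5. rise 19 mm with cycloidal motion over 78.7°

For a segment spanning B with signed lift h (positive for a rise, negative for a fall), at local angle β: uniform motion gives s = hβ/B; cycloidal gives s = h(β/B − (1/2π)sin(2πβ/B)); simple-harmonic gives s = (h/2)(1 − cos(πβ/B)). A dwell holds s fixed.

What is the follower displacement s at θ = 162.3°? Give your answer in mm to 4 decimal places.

seg 1 [0°–23.7°] dwell: s stays 0.0000
seg 2 [23.7°–112°] cycloidal, h=18: full span → s += 18 → s = 18.0000
seg 3 [112°–140°] cycloidal, h=19: full span → s += 19 → s = 37.0000
seg 4 [140°–281.3°] uniform, h=25: θ=162.3° here. β=22.3, B=141.3. 25·22.3/141.3 = 3.9455 → s = 40.9455

40.9455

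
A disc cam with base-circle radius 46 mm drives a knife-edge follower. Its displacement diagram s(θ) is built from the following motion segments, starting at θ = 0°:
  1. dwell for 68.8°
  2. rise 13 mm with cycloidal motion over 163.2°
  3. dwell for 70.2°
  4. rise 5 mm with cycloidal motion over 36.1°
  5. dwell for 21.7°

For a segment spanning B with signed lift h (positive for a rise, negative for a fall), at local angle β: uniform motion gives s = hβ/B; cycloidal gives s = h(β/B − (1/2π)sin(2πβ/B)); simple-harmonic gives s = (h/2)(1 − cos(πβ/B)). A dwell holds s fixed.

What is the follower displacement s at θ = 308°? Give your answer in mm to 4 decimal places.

seg 1 [0°–68.8°] dwell: s stays 0.0000
seg 2 [68.8°–232°] cycloidal, h=13: full span → s += 13 → s = 13.0000
seg 3 [232°–302.2°] dwell: s stays 13.0000
seg 4 [302.2°–338.3°] cycloidal, h=5: θ=308° here. β=5.8, B=36.1. 5·(0.1607 − sin(2π·0.1607)/(2π)) = 0.1297 → s = 13.1297

13.1297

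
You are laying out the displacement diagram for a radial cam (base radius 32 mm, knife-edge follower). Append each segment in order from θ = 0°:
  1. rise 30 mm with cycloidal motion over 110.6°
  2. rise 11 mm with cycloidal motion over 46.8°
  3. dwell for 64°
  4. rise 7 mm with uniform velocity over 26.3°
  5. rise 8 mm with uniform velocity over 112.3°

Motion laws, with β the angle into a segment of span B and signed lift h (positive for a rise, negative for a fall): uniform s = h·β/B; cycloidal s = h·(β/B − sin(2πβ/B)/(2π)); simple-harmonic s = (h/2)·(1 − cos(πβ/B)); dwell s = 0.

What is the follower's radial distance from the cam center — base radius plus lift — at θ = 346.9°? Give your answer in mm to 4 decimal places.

seg 1 [0°–110.6°] cycloidal, h=30: full span → s += 30 → s = 30.0000
seg 2 [110.6°–157.4°] cycloidal, h=11: full span → s += 11 → s = 41.0000
seg 3 [157.4°–221.4°] dwell: s stays 41.0000
seg 4 [221.4°–247.7°] uniform, h=7: full span → s += 7 → s = 48.0000
seg 5 [247.7°–360°] uniform, h=8: θ=346.9° here. β=99.2, B=112.3. 8·99.2/112.3 = 7.0668 → s = 55.0668
radial distance = base radius + s = 32 + 55.0668 = 87.0668

87.0668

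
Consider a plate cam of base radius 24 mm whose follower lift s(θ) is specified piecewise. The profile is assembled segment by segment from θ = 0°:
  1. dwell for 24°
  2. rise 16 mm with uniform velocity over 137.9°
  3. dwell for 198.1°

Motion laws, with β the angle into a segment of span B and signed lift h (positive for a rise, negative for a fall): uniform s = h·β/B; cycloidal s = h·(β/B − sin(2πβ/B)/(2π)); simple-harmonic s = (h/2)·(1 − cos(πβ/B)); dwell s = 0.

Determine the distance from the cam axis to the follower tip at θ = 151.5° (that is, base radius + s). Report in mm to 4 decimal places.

seg 1 [0°–24°] dwell: s stays 0.0000
seg 2 [24°–161.9°] uniform, h=16: θ=151.5° here. β=127.5, B=137.9. 16·127.5/137.9 = 14.7933 → s = 14.7933
radial distance = base radius + s = 24 + 14.7933 = 38.7933

38.7933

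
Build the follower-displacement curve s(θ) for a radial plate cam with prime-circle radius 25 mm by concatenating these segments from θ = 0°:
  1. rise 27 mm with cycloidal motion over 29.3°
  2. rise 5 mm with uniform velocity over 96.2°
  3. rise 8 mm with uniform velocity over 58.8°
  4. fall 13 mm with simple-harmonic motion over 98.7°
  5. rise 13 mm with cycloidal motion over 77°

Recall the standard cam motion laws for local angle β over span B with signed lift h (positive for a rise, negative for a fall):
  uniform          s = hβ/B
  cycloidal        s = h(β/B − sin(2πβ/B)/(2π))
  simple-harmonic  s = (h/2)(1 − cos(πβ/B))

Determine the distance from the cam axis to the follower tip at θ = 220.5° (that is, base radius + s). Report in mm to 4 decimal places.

seg 1 [0°–29.3°] cycloidal, h=27: full span → s += 27 → s = 27.0000
seg 2 [29.3°–125.5°] uniform, h=5: full span → s += 5 → s = 32.0000
seg 3 [125.5°–184.3°] uniform, h=8: full span → s += 8 → s = 40.0000
seg 4 [184.3°–283°] simple-harmonic, h=-13: θ=220.5° here. β=36.2, B=98.7. -13/2·(1 − cos(π·0.3668)) = -3.8581 → s = 36.1419
radial distance = base radius + s = 25 + 36.1419 = 61.1419

61.1419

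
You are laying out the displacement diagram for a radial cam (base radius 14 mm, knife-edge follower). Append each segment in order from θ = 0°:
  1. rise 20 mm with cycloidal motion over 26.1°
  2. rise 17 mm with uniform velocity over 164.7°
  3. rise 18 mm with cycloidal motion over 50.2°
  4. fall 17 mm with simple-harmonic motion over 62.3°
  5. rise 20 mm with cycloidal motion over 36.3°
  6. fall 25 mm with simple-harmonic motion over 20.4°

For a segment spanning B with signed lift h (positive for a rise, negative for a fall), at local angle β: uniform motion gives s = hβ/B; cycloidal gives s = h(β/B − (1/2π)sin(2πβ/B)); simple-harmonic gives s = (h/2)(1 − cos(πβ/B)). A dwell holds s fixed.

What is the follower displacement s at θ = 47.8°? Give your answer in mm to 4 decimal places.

seg 1 [0°–26.1°] cycloidal, h=20: full span → s += 20 → s = 20.0000
seg 2 [26.1°–190.8°] uniform, h=17: θ=47.8° here. β=21.7, B=164.7. 17·21.7/164.7 = 2.2398 → s = 22.2398

22.2398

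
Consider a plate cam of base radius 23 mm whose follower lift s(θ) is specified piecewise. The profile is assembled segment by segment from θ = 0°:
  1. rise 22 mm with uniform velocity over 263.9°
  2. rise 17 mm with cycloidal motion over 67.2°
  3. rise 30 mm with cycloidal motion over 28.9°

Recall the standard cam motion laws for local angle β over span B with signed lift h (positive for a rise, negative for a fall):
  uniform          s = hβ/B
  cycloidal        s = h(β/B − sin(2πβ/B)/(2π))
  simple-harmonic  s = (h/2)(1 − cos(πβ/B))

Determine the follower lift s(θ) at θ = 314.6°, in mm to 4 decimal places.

seg 1 [0°–263.9°] uniform, h=22: full span → s += 22 → s = 22.0000
seg 2 [263.9°–331.1°] cycloidal, h=17: θ=314.6° here. β=50.7, B=67.2. 17·(0.7545 − sin(2π·0.7545)/(2π)) = 15.5305 → s = 37.5305

37.5305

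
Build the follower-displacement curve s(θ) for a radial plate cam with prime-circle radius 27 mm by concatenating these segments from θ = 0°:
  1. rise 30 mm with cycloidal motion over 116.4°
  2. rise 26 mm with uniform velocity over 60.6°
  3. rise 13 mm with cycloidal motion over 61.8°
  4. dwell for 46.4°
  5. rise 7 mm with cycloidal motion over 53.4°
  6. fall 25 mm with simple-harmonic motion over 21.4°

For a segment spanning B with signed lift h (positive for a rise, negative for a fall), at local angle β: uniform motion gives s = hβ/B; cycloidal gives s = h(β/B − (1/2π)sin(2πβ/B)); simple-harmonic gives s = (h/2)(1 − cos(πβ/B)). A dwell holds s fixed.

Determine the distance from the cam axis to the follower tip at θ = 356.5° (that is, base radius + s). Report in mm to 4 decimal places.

seg 1 [0°–116.4°] cycloidal, h=30: full span → s += 30 → s = 30.0000
seg 2 [116.4°–177°] uniform, h=26: full span → s += 26 → s = 56.0000
seg 3 [177°–238.8°] cycloidal, h=13: full span → s += 13 → s = 69.0000
seg 4 [238.8°–285.2°] dwell: s stays 69.0000
seg 5 [285.2°–338.6°] cycloidal, h=7: full span → s += 7 → s = 76.0000
seg 6 [338.6°–360°] simple-harmonic, h=-25: θ=356.5° here. β=17.9, B=21.4. -25/2·(1 − cos(π·0.8364)) = -23.3860 → s = 52.6140
radial distance = base radius + s = 27 + 52.6140 = 79.6140

79.6140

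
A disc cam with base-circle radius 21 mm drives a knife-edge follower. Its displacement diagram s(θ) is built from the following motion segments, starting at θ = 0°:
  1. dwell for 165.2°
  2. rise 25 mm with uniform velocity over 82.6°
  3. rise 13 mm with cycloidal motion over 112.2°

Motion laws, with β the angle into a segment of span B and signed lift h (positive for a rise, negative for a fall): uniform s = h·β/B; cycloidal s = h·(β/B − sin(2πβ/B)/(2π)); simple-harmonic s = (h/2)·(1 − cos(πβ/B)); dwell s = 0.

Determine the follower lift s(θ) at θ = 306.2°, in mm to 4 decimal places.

seg 1 [0°–165.2°] dwell: s stays 0.0000
seg 2 [165.2°–247.8°] uniform, h=25: full span → s += 25 → s = 25.0000
seg 3 [247.8°–360°] cycloidal, h=13: θ=306.2° here. β=58.4, B=112.2. 13·(0.5205 − sin(2π·0.5205)/(2π)) = 7.0322 → s = 32.0322

32.0322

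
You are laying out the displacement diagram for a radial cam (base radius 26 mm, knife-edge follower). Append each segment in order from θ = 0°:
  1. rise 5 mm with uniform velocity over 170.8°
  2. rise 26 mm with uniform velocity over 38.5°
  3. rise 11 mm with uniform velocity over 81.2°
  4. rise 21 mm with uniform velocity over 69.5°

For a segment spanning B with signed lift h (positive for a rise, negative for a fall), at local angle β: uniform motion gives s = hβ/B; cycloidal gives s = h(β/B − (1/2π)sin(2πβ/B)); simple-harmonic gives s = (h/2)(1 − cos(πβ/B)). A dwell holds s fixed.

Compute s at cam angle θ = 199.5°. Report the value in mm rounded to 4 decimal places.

seg 1 [0°–170.8°] uniform, h=5: full span → s += 5 → s = 5.0000
seg 2 [170.8°–209.3°] uniform, h=26: θ=199.5° here. β=28.7, B=38.5. 26·28.7/38.5 = 19.3818 → s = 24.3818

24.3818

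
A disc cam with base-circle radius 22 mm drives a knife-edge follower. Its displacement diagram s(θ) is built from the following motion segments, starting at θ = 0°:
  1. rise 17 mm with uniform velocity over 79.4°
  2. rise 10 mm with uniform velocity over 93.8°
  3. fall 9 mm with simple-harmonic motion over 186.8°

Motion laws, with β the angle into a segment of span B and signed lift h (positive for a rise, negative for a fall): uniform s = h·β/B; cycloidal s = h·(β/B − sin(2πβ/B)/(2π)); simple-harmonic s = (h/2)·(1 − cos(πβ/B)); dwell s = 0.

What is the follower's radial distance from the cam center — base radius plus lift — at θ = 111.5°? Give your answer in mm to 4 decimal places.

seg 1 [0°–79.4°] uniform, h=17: full span → s += 17 → s = 17.0000
seg 2 [79.4°–173.2°] uniform, h=10: θ=111.5° here. β=32.1, B=93.8. 10·32.1/93.8 = 3.4222 → s = 20.4222
radial distance = base radius + s = 22 + 20.4222 = 42.4222

42.4222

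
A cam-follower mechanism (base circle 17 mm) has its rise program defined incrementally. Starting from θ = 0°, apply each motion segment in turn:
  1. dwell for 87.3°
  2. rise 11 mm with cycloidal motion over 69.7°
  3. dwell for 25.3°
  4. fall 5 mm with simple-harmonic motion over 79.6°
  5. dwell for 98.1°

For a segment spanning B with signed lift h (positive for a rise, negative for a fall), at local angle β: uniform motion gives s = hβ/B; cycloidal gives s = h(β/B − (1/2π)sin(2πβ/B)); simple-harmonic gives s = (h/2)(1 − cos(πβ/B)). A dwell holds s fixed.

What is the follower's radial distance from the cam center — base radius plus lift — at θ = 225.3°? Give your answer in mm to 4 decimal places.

seg 1 [0°–87.3°] dwell: s stays 0.0000
seg 2 [87.3°–157°] cycloidal, h=11: full span → s += 11 → s = 11.0000
seg 3 [157°–182.3°] dwell: s stays 11.0000
seg 4 [182.3°–261.9°] simple-harmonic, h=-5: θ=225.3° here. β=43, B=79.6. -5/2·(1 − cos(π·0.5402)) = -2.8149 → s = 8.1851
radial distance = base radius + s = 17 + 8.1851 = 25.1851

25.1851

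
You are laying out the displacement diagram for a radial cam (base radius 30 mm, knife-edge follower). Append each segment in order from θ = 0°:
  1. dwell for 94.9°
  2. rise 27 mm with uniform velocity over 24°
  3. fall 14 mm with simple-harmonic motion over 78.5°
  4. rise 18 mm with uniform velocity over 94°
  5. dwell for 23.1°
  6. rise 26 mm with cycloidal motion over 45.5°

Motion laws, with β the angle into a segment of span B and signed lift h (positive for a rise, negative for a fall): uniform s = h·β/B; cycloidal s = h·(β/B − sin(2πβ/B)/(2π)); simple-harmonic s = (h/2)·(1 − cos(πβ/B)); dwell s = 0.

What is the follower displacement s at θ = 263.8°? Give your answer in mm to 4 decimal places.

seg 1 [0°–94.9°] dwell: s stays 0.0000
seg 2 [94.9°–118.9°] uniform, h=27: full span → s += 27 → s = 27.0000
seg 3 [118.9°–197.4°] simple-harmonic, h=-14: full span → s += -14 → s = 13.0000
seg 4 [197.4°–291.4°] uniform, h=18: θ=263.8° here. β=66.4, B=94. 18·66.4/94 = 12.7149 → s = 25.7149

25.7149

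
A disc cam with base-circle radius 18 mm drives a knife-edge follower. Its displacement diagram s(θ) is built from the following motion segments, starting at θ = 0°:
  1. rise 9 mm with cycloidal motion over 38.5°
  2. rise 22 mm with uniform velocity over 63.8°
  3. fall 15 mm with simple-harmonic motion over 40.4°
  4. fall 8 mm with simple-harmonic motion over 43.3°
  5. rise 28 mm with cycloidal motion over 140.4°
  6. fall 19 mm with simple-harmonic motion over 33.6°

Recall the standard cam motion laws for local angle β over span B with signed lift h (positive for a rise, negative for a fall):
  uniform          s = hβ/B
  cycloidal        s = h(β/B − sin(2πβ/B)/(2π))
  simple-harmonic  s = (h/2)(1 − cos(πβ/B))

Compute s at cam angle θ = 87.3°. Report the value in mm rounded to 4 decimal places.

seg 1 [0°–38.5°] cycloidal, h=9: full span → s += 9 → s = 9.0000
seg 2 [38.5°–102.3°] uniform, h=22: θ=87.3° here. β=48.8, B=63.8. 22·48.8/63.8 = 16.8276 → s = 25.8276

25.8276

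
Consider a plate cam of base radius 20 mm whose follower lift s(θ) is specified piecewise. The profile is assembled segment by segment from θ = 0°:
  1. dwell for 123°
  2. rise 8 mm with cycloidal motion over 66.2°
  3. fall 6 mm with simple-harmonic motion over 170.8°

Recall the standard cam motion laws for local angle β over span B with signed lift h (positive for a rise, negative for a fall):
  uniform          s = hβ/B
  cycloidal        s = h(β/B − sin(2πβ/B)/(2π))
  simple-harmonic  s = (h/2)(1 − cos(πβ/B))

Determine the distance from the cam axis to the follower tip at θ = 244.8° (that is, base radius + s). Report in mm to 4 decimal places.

seg 1 [0°–123°] dwell: s stays 0.0000
seg 2 [123°–189.2°] cycloidal, h=8: full span → s += 8 → s = 8.0000
seg 3 [189.2°–360°] simple-harmonic, h=-6: θ=244.8° here. β=55.6, B=170.8. -6/2·(1 − cos(π·0.3255)) = -1.4367 → s = 6.5633
radial distance = base radius + s = 20 + 6.5633 = 26.5633

26.5633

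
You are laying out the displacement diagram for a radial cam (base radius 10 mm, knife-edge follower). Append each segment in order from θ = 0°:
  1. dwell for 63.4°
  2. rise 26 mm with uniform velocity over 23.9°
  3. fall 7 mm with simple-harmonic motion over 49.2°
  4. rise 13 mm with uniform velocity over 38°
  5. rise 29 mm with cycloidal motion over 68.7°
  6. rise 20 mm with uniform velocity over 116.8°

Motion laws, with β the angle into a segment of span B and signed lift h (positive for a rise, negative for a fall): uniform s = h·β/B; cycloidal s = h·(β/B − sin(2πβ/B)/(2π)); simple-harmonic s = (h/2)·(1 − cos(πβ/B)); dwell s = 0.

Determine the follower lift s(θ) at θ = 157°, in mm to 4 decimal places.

seg 1 [0°–63.4°] dwell: s stays 0.0000
seg 2 [63.4°–87.3°] uniform, h=26: full span → s += 26 → s = 26.0000
seg 3 [87.3°–136.5°] simple-harmonic, h=-7: full span → s += -7 → s = 19.0000
seg 4 [136.5°–174.5°] uniform, h=13: θ=157° here. β=20.5, B=38. 13·20.5/38 = 7.0132 → s = 26.0132

26.0132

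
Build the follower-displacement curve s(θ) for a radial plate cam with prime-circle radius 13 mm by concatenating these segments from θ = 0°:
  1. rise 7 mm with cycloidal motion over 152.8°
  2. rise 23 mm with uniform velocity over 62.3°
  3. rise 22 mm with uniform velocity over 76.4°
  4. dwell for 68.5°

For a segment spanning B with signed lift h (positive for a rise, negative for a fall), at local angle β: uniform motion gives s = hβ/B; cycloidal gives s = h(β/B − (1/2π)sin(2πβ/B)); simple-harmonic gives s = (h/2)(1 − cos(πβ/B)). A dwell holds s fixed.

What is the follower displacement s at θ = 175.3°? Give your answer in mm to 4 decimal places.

seg 1 [0°–152.8°] cycloidal, h=7: full span → s += 7 → s = 7.0000
seg 2 [152.8°–215.1°] uniform, h=23: θ=175.3° here. β=22.5, B=62.3. 23·22.5/62.3 = 8.3066 → s = 15.3066

15.3066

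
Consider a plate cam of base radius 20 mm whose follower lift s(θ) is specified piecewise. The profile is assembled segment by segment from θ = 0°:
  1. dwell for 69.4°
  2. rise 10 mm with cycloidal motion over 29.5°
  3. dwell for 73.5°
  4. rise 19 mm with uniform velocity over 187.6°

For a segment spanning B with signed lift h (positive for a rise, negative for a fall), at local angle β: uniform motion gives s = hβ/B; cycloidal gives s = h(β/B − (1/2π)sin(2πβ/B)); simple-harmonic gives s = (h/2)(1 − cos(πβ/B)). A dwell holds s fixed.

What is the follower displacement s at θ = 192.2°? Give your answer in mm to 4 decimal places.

seg 1 [0°–69.4°] dwell: s stays 0.0000
seg 2 [69.4°–98.9°] cycloidal, h=10: full span → s += 10 → s = 10.0000
seg 3 [98.9°–172.4°] dwell: s stays 10.0000
seg 4 [172.4°–360°] uniform, h=19: θ=192.2° here. β=19.8, B=187.6. 19·19.8/187.6 = 2.0053 → s = 12.0053

12.0053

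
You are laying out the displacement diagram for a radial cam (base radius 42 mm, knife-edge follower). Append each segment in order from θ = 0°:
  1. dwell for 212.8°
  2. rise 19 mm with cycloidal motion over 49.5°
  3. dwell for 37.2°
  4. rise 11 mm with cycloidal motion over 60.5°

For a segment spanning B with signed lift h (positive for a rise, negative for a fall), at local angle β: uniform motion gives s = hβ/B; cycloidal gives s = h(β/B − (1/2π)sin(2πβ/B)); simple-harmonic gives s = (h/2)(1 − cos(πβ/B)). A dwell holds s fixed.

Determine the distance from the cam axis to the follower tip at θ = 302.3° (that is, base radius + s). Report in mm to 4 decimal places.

seg 1 [0°–212.8°] dwell: s stays 0.0000
seg 2 [212.8°–262.3°] cycloidal, h=19: full span → s += 19 → s = 19.0000
seg 3 [262.3°–299.5°] dwell: s stays 19.0000
seg 4 [299.5°–360°] cycloidal, h=11: θ=302.3° here. β=2.8, B=60.5. 11·(0.0463 − sin(2π·0.0463)/(2π)) = 0.0071 → s = 19.0071
radial distance = base radius + s = 42 + 19.0071 = 61.0071

61.0071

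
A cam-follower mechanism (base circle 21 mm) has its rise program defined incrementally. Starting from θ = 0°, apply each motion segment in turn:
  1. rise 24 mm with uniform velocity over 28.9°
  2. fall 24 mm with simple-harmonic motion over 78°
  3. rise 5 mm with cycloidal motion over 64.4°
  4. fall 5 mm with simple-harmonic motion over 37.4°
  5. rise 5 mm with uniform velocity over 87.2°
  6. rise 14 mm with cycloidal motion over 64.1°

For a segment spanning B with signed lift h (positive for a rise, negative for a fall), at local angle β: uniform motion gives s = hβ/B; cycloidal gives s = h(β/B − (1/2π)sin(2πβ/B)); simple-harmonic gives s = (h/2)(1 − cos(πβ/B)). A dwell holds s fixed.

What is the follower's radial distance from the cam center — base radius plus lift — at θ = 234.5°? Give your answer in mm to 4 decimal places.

seg 1 [0°–28.9°] uniform, h=24: full span → s += 24 → s = 24.0000
seg 2 [28.9°–106.9°] simple-harmonic, h=-24: full span → s += -24 → s = 0.0000
seg 3 [106.9°–171.3°] cycloidal, h=5: full span → s += 5 → s = 5.0000
seg 4 [171.3°–208.7°] simple-harmonic, h=-5: full span → s += -5 → s = 0.0000
seg 5 [208.7°–295.9°] uniform, h=5: θ=234.5° here. β=25.8, B=87.2. 5·25.8/87.2 = 1.4794 → s = 1.4794
radial distance = base radius + s = 21 + 1.4794 = 22.4794

22.4794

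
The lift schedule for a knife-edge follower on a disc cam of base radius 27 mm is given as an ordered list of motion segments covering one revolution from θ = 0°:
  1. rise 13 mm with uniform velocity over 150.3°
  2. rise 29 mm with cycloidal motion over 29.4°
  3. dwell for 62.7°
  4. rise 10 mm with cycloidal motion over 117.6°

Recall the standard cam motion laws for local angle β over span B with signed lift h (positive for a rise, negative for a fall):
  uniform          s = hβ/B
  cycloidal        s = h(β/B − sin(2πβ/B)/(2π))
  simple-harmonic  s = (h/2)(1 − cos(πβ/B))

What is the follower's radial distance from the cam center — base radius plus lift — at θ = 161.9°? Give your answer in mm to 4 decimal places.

seg 1 [0°–150.3°] uniform, h=13: full span → s += 13 → s = 13.0000
seg 2 [150.3°–179.7°] cycloidal, h=29: θ=161.9° here. β=11.6, B=29.4. 29·(0.3946 − sin(2π·0.3946)/(2π)) = 8.6032 → s = 21.6032
radial distance = base radius + s = 27 + 21.6032 = 48.6032

48.6032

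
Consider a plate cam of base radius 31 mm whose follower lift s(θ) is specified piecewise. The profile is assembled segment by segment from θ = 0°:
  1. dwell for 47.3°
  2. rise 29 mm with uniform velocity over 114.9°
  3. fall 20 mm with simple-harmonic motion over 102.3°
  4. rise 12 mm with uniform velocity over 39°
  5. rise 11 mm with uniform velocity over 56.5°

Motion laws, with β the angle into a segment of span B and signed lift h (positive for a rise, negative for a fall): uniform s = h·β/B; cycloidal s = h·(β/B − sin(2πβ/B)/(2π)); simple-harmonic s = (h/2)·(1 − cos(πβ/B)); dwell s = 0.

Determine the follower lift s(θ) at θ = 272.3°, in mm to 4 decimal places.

seg 1 [0°–47.3°] dwell: s stays 0.0000
seg 2 [47.3°–162.2°] uniform, h=29: full span → s += 29 → s = 29.0000
seg 3 [162.2°–264.5°] simple-harmonic, h=-20: full span → s += -20 → s = 9.0000
seg 4 [264.5°–303.5°] uniform, h=12: θ=272.3° here. β=7.8, B=39. 12·7.8/39 = 2.4000 → s = 11.4000

11.4000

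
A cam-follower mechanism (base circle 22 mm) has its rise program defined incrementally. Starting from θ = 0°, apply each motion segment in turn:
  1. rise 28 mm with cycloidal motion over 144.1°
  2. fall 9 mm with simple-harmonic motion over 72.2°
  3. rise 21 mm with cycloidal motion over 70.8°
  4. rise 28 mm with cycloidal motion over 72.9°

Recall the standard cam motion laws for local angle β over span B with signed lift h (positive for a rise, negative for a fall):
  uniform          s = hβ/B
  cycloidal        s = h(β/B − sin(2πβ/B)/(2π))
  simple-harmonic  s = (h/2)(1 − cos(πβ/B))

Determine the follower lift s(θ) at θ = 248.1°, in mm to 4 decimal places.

seg 1 [0°–144.1°] cycloidal, h=28: full span → s += 28 → s = 28.0000
seg 2 [144.1°–216.3°] simple-harmonic, h=-9: full span → s += -9 → s = 19.0000
seg 3 [216.3°–287.1°] cycloidal, h=21: θ=248.1° here. β=31.8, B=70.8. 21·(0.4492 − sin(2π·0.4492)/(2π)) = 8.3825 → s = 27.3825

27.3825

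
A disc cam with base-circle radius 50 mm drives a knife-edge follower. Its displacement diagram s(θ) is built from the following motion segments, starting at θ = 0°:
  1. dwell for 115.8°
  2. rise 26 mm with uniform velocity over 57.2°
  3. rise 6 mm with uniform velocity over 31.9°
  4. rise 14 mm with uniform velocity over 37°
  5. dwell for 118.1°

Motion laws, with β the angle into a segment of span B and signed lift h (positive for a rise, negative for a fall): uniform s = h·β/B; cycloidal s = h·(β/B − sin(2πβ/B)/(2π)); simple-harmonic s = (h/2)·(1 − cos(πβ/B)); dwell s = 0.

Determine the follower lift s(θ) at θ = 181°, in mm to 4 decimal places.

seg 1 [0°–115.8°] dwell: s stays 0.0000
seg 2 [115.8°–173°] uniform, h=26: full span → s += 26 → s = 26.0000
seg 3 [173°–204.9°] uniform, h=6: θ=181° here. β=8, B=31.9. 6·8/31.9 = 1.5047 → s = 27.5047

27.5047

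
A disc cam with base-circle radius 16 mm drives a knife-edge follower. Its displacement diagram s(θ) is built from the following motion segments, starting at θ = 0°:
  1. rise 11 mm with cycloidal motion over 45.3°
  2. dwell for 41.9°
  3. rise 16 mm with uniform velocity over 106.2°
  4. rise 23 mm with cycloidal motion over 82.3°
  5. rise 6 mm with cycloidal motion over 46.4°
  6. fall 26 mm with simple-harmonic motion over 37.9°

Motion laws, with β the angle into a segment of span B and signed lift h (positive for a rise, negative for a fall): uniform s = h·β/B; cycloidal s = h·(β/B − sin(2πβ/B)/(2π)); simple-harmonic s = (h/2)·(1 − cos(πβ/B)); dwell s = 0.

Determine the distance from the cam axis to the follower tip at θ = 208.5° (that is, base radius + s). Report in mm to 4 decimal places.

seg 1 [0°–45.3°] cycloidal, h=11: full span → s += 11 → s = 11.0000
seg 2 [45.3°–87.2°] dwell: s stays 11.0000
seg 3 [87.2°–193.4°] uniform, h=16: full span → s += 16 → s = 27.0000
seg 4 [193.4°–275.7°] cycloidal, h=23: θ=208.5° here. β=15.1, B=82.3. 23·(0.1835 − sin(2π·0.1835)/(2π)) = 0.8745 → s = 27.8745
radial distance = base radius + s = 16 + 27.8745 = 43.8745

43.8745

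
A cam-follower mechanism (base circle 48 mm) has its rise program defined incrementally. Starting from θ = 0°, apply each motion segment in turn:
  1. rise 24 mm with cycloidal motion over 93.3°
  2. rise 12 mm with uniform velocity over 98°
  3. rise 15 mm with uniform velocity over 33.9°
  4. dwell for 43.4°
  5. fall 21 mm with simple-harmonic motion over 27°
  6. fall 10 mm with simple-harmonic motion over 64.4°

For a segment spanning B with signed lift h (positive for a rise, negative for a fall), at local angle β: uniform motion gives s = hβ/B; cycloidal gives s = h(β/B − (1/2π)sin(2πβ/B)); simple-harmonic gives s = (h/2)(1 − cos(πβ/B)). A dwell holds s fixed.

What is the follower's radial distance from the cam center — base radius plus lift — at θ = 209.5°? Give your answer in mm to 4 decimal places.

seg 1 [0°–93.3°] cycloidal, h=24: full span → s += 24 → s = 24.0000
seg 2 [93.3°–191.3°] uniform, h=12: full span → s += 12 → s = 36.0000
seg 3 [191.3°–225.2°] uniform, h=15: θ=209.5° here. β=18.2, B=33.9. 15·18.2/33.9 = 8.0531 → s = 44.0531
radial distance = base radius + s = 48 + 44.0531 = 92.0531

92.0531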